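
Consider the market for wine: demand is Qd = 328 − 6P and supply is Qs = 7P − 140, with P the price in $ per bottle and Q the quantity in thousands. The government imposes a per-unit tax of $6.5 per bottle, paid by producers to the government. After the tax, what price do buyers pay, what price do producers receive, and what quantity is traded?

Buyers pay $39.5; producers receive $33; quantity = 91.

Without the tax, 328 − 6P = 7P − 140 gives 13P = 468, so P* = $36 and Q* = 112.
With the tax collected from producers, supply shifts: Qs = 7(P − 6.5) − 140.
New equilibrium: buyers pay $39.5, producers receive $33, Q = 91. (Wedge: Pb − Ps = 6.5.)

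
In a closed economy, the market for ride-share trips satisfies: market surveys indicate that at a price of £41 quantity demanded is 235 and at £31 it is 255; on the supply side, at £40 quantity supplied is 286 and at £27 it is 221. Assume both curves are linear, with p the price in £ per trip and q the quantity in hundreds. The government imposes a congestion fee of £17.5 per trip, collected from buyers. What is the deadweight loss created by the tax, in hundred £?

Demand slope: (255 − 235)/(31 − 41) = -2, so qd = 317 − 2p.
Supply slope: (221 − 286)/(27 − 40) = 5, so qs = 5p + 86.
Without the tax, 317 − 2p = 5p + 86 gives 7p = 231, so p* = £33 and q* = 251.
With the tax collected from buyers, demand (in seller-price terms) shifts: qd = 317 − 2(p + 17.5).
Solving gives q = 226 with buyers paying £45.5 and suppliers receiving £28 (the £17.5 wedge).
Quantity falls by |ΔQ| = |251 − 226| = 25.
DWL = ½ · t · |ΔQ| = ½ · 17.5 · 25 = £218.75.

Deadweight loss = £218.75 hundred.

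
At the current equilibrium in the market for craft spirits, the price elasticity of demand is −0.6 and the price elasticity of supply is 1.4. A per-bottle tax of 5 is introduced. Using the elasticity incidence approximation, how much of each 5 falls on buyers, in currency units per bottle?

Incidence ratio: buyers' share ≈ εs / (εs + |εd|) = 1.4 / (1.4 + 0.6) = 0.7.
So buyers bear ≈ 0.7 × 5 = 3.5; producers bear 1.5.

Buyers bear ≈ 3.5 per bottle.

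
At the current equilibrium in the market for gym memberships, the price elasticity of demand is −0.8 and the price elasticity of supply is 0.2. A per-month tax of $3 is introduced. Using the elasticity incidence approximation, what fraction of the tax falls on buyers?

Incidence ratio: buyers' share ≈ εs / (εs + |εd|) = 0.2 / (0.2 + 0.8) = 0.2.
Supply is the less elastic side, so buyers bear the smaller share.

Buyers' share ≈ 0.2.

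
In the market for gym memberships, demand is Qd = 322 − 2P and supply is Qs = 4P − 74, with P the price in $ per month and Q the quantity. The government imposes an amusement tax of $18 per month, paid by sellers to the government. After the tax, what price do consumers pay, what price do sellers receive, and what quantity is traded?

Consumers pay $78; sellers receive $60; quantity = 166.

Without the tax, 322 − 2P = 4P − 74 gives 6P = 396, so P* = $66 and Q* = 190.
With the tax collected from sellers, supply shifts: Qs = 4(P − 18) − 74.
New equilibrium: consumers pay $78, sellers receive $60, Q = 166. (Wedge: Pb − Ps = 18.)
The less price-elastic side of the market bears the larger share of a per-unit tax.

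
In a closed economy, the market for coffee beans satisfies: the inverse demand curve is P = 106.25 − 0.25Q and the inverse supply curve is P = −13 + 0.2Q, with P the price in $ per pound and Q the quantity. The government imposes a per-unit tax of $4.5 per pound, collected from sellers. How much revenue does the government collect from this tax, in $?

Inverting to Q(P) form: Qd = 425 − 4P; Qs = 5P + 65.
Without the tax, 425 − 4P = 5P + 65 gives 9P = 360, so P* = $40 and Q* = 265.
With the tax collected from sellers, supply shifts: Qs = 5(P − 4.5) + 65.
New equilibrium: consumers pay $42.5, sellers receive $38, Q = 255. (Wedge: Pb − Ps = 4.5.)
Revenue = t · Q = 4.5 · 255 = $1147.5.

Tax revenue = $1147.5.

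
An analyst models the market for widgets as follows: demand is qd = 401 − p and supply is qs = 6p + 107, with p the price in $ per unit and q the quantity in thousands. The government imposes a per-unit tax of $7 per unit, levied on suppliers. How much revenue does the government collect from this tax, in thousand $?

Tax revenue = $2471 thousand.

Without the tax, 401 − p = 6p + 107 gives 7p = 294, so p* = $42 and q* = 359.
With the tax collected from suppliers, supply shifts: qs = 6(p − 7) + 107.
New equilibrium: buyers pay $48, suppliers receive $41, q = 353. (Wedge: pb − ps = 7.)
Revenue = t · Q = 7 · 353 = $2471.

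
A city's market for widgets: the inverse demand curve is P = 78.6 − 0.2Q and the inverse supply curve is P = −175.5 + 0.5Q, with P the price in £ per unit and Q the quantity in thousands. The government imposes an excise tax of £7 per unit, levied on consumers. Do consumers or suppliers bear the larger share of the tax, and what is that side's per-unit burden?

Suppliers bear the larger share: £5 per unit.

Inverting to Q(P) form: Qd = 393 − 5P; Qs = 2P + 351.
Without the tax, 393 − 5P = 2P + 351 gives 7P = 42, so P* = £6 and Q* = 363.
With the tax collected from consumers, demand (in seller-price terms) shifts: Qd = 393 − 5(P + 7).
New equilibrium: consumers pay £8, suppliers receive £1, Q = 353. (Wedge: Pb − Ps = 7.)
Per-unit burden: consumers £2, suppliers £5.
Suppliers take the larger share because supply is less price-elastic here (demand slope 5 vs supply slope 2).
The less price-elastic side of the market bears the larger share of a per-unit tax.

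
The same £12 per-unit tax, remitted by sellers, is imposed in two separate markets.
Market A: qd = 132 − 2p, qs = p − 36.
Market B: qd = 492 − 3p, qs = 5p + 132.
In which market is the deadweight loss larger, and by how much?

Market A: pre-tax p* = £56, q* = 20; post-tax q = 12; deadweight loss = £48.
Market B: pre-tax p* = £45, q* = 357; post-tax q = 334.5; deadweight loss = £135.
Difference: £48 vs £135 → market B is larger by £87.

Market B, by £87.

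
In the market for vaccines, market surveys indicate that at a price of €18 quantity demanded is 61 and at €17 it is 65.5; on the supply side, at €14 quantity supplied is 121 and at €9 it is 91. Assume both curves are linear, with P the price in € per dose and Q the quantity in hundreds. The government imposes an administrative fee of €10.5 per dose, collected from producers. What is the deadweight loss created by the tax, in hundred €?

Demand slope: (65.5 − 61)/(17 − 18) = -4.5, so Qd = 142 − 4.5P.
Supply slope: (91 − 121)/(9 − 14) = 6, so Qs = 6P + 37.
Without the tax, 142 − 4.5P = 6P + 37 gives 10.5P = 105, so P* = €10 and Q* = 97.
With the tax collected from producers, supply shifts: Qs = 6(P − 10.5) + 37.
New equilibrium: consumers pay €16, producers receive €5.5, Q = 70. (Wedge: Pb − Ps = 10.5.)
Quantity falls by |ΔQ| = |97 − 70| = 27.
DWL = ½ · t · |ΔQ| = ½ · 10.5 · 27 = €141.75.

Deadweight loss = €141.75 hundred.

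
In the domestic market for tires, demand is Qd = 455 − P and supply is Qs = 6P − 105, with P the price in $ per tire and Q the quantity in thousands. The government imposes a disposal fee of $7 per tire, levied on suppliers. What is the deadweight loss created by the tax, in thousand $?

Deadweight loss = $21 thousand.

Before the tax: set 455 − P = 6P − 105 → P* = $80, Q* = 375.
With the tax collected from suppliers, supply shifts: Qs = 6(P − 7) − 105.
New equilibrium: consumers pay $86, suppliers receive $79, Q = 369. (Wedge: Pb − Ps = 7.)
Quantity falls by |ΔQ| = |375 − 369| = 6.
DWL = ½ · t · |ΔQ| = ½ · 7 · 6 = $21.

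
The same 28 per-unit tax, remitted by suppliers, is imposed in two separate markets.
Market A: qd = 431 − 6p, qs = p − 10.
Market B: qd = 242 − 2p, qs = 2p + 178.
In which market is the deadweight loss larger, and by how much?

Market A: pre-tax p* = 63, q* = 53; post-tax q = 29; deadweight loss = 336.
Market B: pre-tax p* = 16, q* = 210; post-tax q = 182; deadweight loss = 392.
Difference: 336 vs 392 → market B is larger by 56.

Market B, by 56.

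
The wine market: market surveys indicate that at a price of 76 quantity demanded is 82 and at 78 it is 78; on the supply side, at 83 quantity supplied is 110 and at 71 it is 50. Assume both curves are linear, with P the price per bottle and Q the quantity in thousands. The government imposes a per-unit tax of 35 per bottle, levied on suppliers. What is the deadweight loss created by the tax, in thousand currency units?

Demand slope: (78 − 82)/(78 − 76) = -2, so Qd = 234 − 2P.
Supply slope: (50 − 110)/(71 − 83) = 5, so Qs = 5P − 305.
Before the tax: set 234 − 2P = 5P − 305 → P* = 77, Q* = 80.
With the tax collected from suppliers, supply shifts: Qs = 5(P − 35) − 305.
New equilibrium: consumers pay 102, suppliers receive 67, Q = 30. (Wedge: Pb − Ps = 35.)
Quantity falls by |ΔQ| = |80 − 30| = 50.
DWL = ½ · t · |ΔQ| = ½ · 35 · 50 = 875.

Deadweight loss = 875 thousand.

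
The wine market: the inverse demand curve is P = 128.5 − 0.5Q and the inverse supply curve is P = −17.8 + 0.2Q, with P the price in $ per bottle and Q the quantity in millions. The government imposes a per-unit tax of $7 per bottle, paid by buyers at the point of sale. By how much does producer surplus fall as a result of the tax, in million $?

Inverting to Q(P) form: Qd = 257 − 2P; Qs = 5P + 89.
Before the tax: set 257 − 2P = 5P + 89 → P* = $24, Q* = 209.
With the tax collected from buyers, demand (in seller-price terms) shifts: Qd = 257 − 2(P + 7).
New equilibrium: buyers pay $29, suppliers receive $22, Q = 199. (Wedge: Pb − Ps = 7.)
ΔPS is the trapezoid between Q = 199 and Q = 209 of height $2: ½ · (209 + 199) · 2 = $408.

Producer surplus falls by $408 million.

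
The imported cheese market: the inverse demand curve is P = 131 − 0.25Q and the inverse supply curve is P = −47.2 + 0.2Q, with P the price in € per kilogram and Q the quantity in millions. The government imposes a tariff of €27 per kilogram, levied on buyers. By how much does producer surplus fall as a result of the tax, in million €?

Inverting to Q(P) form: Qd = 524 − 4P; Qs = 5P + 236.
Without the tax, 524 − 4P = 5P + 236 gives 9P = 288, so P* = €32 and Q* = 396.
With the tax collected from buyers, demand (in seller-price terms) shifts: Qd = 524 − 4(P + 27).
New equilibrium: buyers pay €47, producers receive €20, Q = 336. (Wedge: Pb − Ps = 27.)
ΔPS is the trapezoid between Q = 336 and Q = 396 of height €12: ½ · (396 + 336) · 12 = €4392.

Producer surplus falls by €4392 million.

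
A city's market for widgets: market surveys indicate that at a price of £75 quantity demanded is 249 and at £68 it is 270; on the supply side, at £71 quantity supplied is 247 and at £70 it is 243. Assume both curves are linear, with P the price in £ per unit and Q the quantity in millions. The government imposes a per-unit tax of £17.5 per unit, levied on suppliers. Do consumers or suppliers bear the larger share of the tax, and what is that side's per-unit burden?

Consumers bear the larger share: £10 per unit.

Demand slope: (270 − 249)/(68 − 75) = -3, so Qd = 474 − 3P.
Supply slope: (243 − 247)/(70 − 71) = 4, so Qs = 4P − 37.
Before the tax: set 474 − 3P = 4P − 37 → P* = £73, Q* = 255.
With the tax collected from suppliers, supply shifts: Qs = 4(P − 17.5) − 37.
New equilibrium: consumers pay £83, suppliers receive £65.5, Q = 225. (Wedge: Pb − Ps = 17.5.)
Per-unit burden: consumers £10, suppliers £7.5.
Consumers take the larger share because demand is less price-elastic here (demand slope 3 vs supply slope 4).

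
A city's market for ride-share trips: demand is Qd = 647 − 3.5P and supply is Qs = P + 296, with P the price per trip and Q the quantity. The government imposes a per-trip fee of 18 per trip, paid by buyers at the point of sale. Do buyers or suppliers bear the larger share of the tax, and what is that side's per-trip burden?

Without the tax, 647 − 3.5P = P + 296 gives 4.5P = 351, so P* = 78 and Q* = 374.
With the tax collected from buyers, demand (in seller-price terms) shifts: Qd = 647 − 3.5(P + 18).
New equilibrium: buyers pay 82, suppliers receive 64, Q = 360. (Wedge: Pb − Ps = 18.)
Per-trip burden: buyers 4, suppliers 14.
Suppliers take the larger share because supply is less price-elastic here (demand slope 3.5 vs supply slope 1).
The less price-elastic side of the market bears the larger share of a per-unit tax.

Suppliers bear the larger share: 14 per trip.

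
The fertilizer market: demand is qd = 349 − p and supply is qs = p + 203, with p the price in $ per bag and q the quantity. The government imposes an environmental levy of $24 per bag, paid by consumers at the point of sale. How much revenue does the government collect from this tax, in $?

Without the tax, 349 − p = p + 203 gives 2p = 146, so p* = $73 and q* = 276.
With the tax collected from consumers, demand (in seller-price terms) shifts: qd = 349 − (p + 24).
New equilibrium: consumers pay $85, suppliers receive $61, q = 264. (Wedge: pb − ps = 24.)
Revenue = t · Q = 24 · 264 = $6336.

Tax revenue = $6336.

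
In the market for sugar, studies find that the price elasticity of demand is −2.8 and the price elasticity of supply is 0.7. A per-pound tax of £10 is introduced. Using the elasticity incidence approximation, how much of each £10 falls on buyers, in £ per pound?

Incidence ratio: buyers' share ≈ εs / (εs + |εd|) = 0.7 / (0.7 + 2.8) = 0.2.
So buyers bear ≈ 0.2 × £10 = £2; sellers bear £8.

Buyers bear ≈ £2 per pound.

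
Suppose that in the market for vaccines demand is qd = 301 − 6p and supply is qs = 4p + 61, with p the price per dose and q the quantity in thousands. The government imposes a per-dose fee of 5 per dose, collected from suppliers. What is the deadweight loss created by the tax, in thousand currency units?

Before the tax: set 301 − 6p = 4p + 61 → p* = 24, q* = 157.
With the tax collected from suppliers, supply shifts: qs = 4(p − 5) + 61.
Solving gives q = 145 with consumers paying 26 and suppliers receiving 21 (the 5 wedge).
Quantity falls by |ΔQ| = |157 − 145| = 12.
DWL = ½ · t · |ΔQ| = ½ · 5 · 12 = 30.

Deadweight loss = 30 thousand.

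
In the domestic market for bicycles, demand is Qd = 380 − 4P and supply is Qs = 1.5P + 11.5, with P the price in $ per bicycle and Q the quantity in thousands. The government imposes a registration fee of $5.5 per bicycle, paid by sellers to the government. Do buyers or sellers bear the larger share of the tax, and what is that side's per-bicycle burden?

Without the tax, 380 − 4P = 1.5P + 11.5 gives 5.5P = 368.5, so P* = $67 and Q* = 112.
With the tax collected from sellers, supply shifts: Qs = 1.5(P − 5.5) + 11.5.
New equilibrium: buyers pay $68.5, sellers receive $63, Q = 106. (Wedge: Pb − Ps = 5.5.)
Per-bicycle burden: buyers $1.5, sellers $4.
Sellers take the larger share because supply is less price-elastic here (demand slope 4 vs supply slope 1.5).

Sellers bear the larger share: $4 per bicycle.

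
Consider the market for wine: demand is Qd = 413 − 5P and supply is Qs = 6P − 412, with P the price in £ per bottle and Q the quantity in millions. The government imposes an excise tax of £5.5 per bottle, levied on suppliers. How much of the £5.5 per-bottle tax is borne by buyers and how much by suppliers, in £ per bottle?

Without the tax, 413 − 5P = 6P − 412 gives 11P = 825, so P* = £75 and Q* = 38.
With the tax collected from suppliers, supply shifts: Qs = 6(P − 5.5) − 412.
Solving gives Q = 23 with buyers paying £78 and suppliers receiving £72.5 (the £5.5 wedge).
Burden on buyers: £3; on suppliers: £2.5. (They sum to £5.5.)

Buyers bear £3 per bottle; suppliers bear £2.5 per bottle.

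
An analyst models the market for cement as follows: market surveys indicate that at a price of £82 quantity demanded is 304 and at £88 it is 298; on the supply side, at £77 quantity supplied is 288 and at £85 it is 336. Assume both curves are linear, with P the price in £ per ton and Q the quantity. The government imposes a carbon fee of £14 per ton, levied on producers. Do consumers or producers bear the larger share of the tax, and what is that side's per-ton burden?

Demand slope: (298 − 304)/(88 − 82) = -1, so Qd = 386 − P.
Supply slope: (336 − 288)/(85 − 77) = 6, so Qs = 6P − 174.
Before the tax: set 386 − P = 6P − 174 → P* = £80, Q* = 306.
With the tax collected from producers, supply shifts: Qs = 6(P − 14) − 174.
Solving gives Q = 294 with consumers paying £92 and producers receiving £78 (the £14 wedge).
Per-ton burden: consumers £12, producers £2.
Consumers take the larger share because demand is less price-elastic here (demand slope 1 vs supply slope 6).
The less price-elastic side of the market bears the larger share of a per-unit tax.

Consumers bear the larger share: £12 per ton.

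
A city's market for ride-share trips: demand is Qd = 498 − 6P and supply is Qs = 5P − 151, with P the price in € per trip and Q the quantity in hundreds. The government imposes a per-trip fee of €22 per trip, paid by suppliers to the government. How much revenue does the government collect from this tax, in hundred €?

Without the tax, 498 − 6P = 5P − 151 gives 11P = 649, so P* = €59 and Q* = 144.
With the tax collected from suppliers, supply shifts: Qs = 5(P − 22) − 151.
Solving gives Q = 84 with consumers paying €69 and suppliers receiving €47 (the €22 wedge).
Revenue = t · Q = 22 · 84 = €1848.

Tax revenue = €1848 hundred.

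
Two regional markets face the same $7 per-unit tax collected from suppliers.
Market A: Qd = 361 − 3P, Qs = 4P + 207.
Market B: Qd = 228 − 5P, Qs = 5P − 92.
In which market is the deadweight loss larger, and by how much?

Market B, by $19.25.

Market A: pre-tax P* = $22, Q* = 295; post-tax Q = 283; deadweight loss = $42.
Market B: pre-tax P* = $32, Q* = 68; post-tax Q = 50.5; deadweight loss = $61.25.
Difference: $42 vs $61.25 → market B is larger by $19.25.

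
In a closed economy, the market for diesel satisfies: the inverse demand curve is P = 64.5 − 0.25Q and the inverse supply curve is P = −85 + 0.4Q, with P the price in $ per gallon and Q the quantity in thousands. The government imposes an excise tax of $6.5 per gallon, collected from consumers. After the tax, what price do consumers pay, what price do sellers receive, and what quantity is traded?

Inverting to Q(P) form: Qd = 258 − 4P; Qs = 2.5P + 212.5.
Without the tax, 258 − 4P = 2.5P + 212.5 gives 6.5P = 45.5, so P* = $7 and Q* = 230.
With the tax collected from consumers, demand (in seller-price terms) shifts: Qd = 258 − 4(P + 6.5).
Solving gives Q = 220 with consumers paying $9.5 and sellers receiving $3 (the $6.5 wedge).

Consumers pay $9.5; sellers receive $3; quantity = 220.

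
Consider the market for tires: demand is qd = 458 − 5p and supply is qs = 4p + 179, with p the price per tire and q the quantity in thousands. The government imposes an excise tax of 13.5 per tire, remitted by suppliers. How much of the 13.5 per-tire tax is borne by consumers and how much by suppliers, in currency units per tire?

Before the tax: set 458 − 5p = 4p + 179 → p* = 31, q* = 303.
With the tax collected from suppliers, supply shifts: qs = 4(p − 13.5) + 179.
Solving gives q = 273 with consumers paying 37 and suppliers receiving 23.5 (the 13.5 wedge).
Burden on consumers: 6; on suppliers: 7.5. (They sum to 13.5.)

Consumers bear 6 per tire; suppliers bear 7.5 per tire.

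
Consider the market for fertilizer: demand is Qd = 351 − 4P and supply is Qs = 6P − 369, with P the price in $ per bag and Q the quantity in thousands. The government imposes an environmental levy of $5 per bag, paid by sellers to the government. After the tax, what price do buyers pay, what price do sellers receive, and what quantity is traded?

Buyers pay $75; sellers receive $70; quantity = 51.

Before the tax: set 351 − 4P = 6P − 369 → P* = $72, Q* = 63.
With the tax collected from sellers, supply shifts: Qs = 6(P − 5) − 369.
New equilibrium: buyers pay $75, sellers receive $70, Q = 51. (Wedge: Pb − Ps = 5.)
The less price-elastic side of the market bears the larger share of a per-unit tax.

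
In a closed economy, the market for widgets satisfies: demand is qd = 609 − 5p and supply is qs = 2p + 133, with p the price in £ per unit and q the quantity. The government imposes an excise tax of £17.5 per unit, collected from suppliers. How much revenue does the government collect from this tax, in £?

Tax revenue = £4270.

Before the tax: set 609 − 5p = 2p + 133 → p* = £68, q* = 269.
With the tax collected from suppliers, supply shifts: qs = 2(p − 17.5) + 133.
New equilibrium: consumers pay £73, suppliers receive £55.5, q = 244. (Wedge: pb − ps = 17.5.)
Revenue = t · Q = 17.5 · 244 = £4270.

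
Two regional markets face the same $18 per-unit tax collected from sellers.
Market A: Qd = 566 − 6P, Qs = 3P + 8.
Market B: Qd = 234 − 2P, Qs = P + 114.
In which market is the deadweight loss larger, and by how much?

Market A: pre-tax P* = $62, Q* = 194; post-tax Q = 158; deadweight loss = $324.
Market B: pre-tax P* = $40, Q* = 154; post-tax Q = 142; deadweight loss = $108.
Difference: $324 vs $108 → market A is larger by $216.

Market A, by $216.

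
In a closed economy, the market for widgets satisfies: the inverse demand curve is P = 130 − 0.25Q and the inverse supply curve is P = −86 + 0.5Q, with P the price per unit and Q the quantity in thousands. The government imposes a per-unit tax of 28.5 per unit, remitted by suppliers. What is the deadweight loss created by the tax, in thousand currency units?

Rewrite in direct form: Qd = 520 − 4P and Qs = 2P + 172.
Without the tax, 520 − 4P = 2P + 172 gives 6P = 348, so P* = 58 and Q* = 288.
With the tax collected from suppliers, supply shifts: Qs = 2(P − 28.5) + 172.
Solving gives Q = 250 with consumers paying 67.5 and suppliers receiving 39 (the 28.5 wedge).
Quantity falls by |ΔQ| = |288 − 250| = 38.
DWL = ½ · t · |ΔQ| = ½ · 28.5 · 38 = 541.5.

Deadweight loss = 541.5 thousand.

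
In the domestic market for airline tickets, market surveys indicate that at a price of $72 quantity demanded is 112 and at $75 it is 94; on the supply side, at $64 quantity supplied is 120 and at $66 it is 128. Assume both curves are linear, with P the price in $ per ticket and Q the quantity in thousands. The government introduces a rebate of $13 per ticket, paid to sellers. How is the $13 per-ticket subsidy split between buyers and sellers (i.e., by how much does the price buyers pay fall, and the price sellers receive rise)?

Buyers gain $5.2 per ticket; sellers gain $7.8 per ticket.

Demand slope: (94 − 112)/(75 − 72) = -6, so Qd = 544 − 6P.
Supply slope: (128 − 120)/(66 − 64) = 4, so Qs = 4P − 136.
Without the subsidy, 544 − 6P = 4P − 136 gives 10P = 680, so P* = $68 and Q* = 136.
With a per-unit subsidy paid to sellers, each receives P + 13 per unit sold, so supply becomes Qs = 4(P + 13) − 136.
New equilibrium: buyers pay $62.8, sellers receive $75.8, Q = 167.2. (Wedge: Pb − Ps = −13.)
Gain to buyers: $5.2; to sellers: $7.8. (They sum to $13.)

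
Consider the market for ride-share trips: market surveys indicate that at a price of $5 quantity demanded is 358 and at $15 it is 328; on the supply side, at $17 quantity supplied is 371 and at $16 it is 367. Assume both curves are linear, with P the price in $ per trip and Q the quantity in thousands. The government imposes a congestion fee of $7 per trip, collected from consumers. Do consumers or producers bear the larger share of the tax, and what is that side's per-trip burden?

Demand slope: (328 − 358)/(15 − 5) = -3, so Qd = 373 − 3P.
Supply slope: (367 − 371)/(16 − 17) = 4, so Qs = 4P + 303.
Before the tax: set 373 − 3P = 4P + 303 → P* = $10, Q* = 343.
With the tax collected from consumers, demand (in seller-price terms) shifts: Qd = 373 − 3(P + 7).
New equilibrium: consumers pay $14, producers receive $7, Q = 331. (Wedge: Pb − Ps = 7.)
Per-trip burden: consumers $4, producers $3.
Consumers take the larger share because demand is less price-elastic here (demand slope 3 vs supply slope 4).

Consumers bear the larger share: $4 per trip.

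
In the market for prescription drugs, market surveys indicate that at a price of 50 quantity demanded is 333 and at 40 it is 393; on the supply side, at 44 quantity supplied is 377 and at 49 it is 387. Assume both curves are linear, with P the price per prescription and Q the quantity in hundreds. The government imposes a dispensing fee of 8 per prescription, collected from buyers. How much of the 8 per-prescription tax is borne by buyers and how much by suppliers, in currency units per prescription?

Demand slope: (393 − 333)/(40 − 50) = -6, so Qd = 633 − 6P.
Supply slope: (387 − 377)/(49 − 44) = 2, so Qs = 2P + 289.
Without the tax, 633 − 6P = 2P + 289 gives 8P = 344, so P* = 43 and Q* = 375.
With the tax collected from buyers, demand (in seller-price terms) shifts: Qd = 633 − 6(P + 8).
Solving gives Q = 363 with buyers paying 45 and suppliers receiving 37 (the 8 wedge).
Burden on buyers: 2; on suppliers: 6. (They sum to 8.)

Buyers bear 2 per prescription; suppliers bear 6 per prescription.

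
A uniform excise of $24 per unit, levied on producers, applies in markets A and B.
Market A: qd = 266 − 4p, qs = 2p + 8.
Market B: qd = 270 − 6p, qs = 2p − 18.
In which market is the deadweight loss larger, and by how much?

Market A: pre-tax p* = $43, q* = 94; post-tax q = 62; deadweight loss = $384.
Market B: pre-tax p* = $36, q* = 54; post-tax q = 18; deadweight loss = $432.
Difference: $384 vs $432 → market B is larger by $48.

Market B, by $48.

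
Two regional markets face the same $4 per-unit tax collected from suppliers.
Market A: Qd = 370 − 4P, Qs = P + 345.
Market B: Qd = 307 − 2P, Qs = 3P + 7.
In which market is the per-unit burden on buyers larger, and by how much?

Market A: pre-tax P* = $5, Q* = 350; post-tax Q = 346.8; per-unit burden on buyers = $0.8.
Market B: pre-tax P* = $60, Q* = 187; post-tax Q = 182.2; per-unit burden on buyers = $2.4.
Difference: $0.8 vs $2.4 → market B is larger by $1.6.

Market B, by $1.6.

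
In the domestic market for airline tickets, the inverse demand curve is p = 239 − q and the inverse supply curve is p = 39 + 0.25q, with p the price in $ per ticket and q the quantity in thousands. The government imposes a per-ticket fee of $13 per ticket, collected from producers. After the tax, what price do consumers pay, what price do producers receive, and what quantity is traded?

Consumers pay $89.4; producers receive $76.4; quantity = 149.6.

Rewrite in direct form: qd = 239 − p and qs = 4p − 156.
Before the tax: set 239 − p = 4p − 156 → p* = $79, q* = 160.
With the tax collected from producers, supply shifts: qs = 4(p − 13) − 156.
New equilibrium: consumers pay $89.4, producers receive $76.4, q = 149.6. (Wedge: pb − ps = 13.)
The less price-elastic side of the market bears the larger share of a per-unit tax.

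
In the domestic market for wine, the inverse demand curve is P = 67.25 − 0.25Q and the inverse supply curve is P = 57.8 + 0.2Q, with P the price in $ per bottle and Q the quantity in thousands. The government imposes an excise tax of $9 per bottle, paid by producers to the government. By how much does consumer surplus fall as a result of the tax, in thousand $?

Consumer surplus falls by $55 thousand.

Rewrite in direct form: Qd = 269 − 4P and Qs = 5P − 289.
Before the tax: set 269 − 4P = 5P − 289 → P* = $62, Q* = 21.
With the tax collected from producers, supply shifts: Qs = 5(P − 9) − 289.
New equilibrium: consumers pay $67, producers receive $58, Q = 1. (Wedge: Pb − Ps = 9.)
ΔCS is the trapezoid between Q = 1 and Q = 21 of height $5: ½ · (21 + 1) · 5 = $55.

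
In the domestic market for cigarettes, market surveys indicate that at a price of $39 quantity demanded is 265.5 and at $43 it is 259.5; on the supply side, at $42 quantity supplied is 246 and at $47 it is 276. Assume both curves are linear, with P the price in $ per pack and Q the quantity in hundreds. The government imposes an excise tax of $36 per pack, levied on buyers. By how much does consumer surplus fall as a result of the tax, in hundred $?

Demand slope: (259.5 − 265.5)/(43 − 39) = -1.5, so Qd = 324 − 1.5P.
Supply slope: (276 − 246)/(47 − 42) = 6, so Qs = 6P − 6.
Before the tax: set 324 − 1.5P = 6P − 6 → P* = $44, Q* = 258.
With the tax collected from buyers, demand (in seller-price terms) shifts: Qd = 324 − 1.5(P + 36).
New equilibrium: buyers pay $72.8, sellers receive $36.8, Q = 214.8. (Wedge: Pb − Ps = 36.)
ΔCS is the trapezoid between Q = 214.8 and Q = 258 of height $28.8: ½ · (258 + 214.8) · 28.8 = $6808.32.

Consumer surplus falls by $6808.32 hundred.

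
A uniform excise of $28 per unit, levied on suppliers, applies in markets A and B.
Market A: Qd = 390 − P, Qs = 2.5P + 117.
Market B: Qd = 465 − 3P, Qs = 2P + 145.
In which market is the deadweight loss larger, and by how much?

Market B, by $190.4.

Market A: pre-tax P* = $78, Q* = 312; post-tax Q = 292; deadweight loss = $280.
Market B: pre-tax P* = $64, Q* = 273; post-tax Q = 239.4; deadweight loss = $470.4.
Difference: $280 vs $470.4 → market B is larger by $190.4.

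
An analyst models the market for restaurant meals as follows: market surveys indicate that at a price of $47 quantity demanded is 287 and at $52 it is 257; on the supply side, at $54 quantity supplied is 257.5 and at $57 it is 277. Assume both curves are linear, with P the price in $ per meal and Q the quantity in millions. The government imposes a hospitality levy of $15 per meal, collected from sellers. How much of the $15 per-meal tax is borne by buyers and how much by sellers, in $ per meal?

Demand slope: (257 − 287)/(52 − 47) = -6, so Qd = 569 − 6P.
Supply slope: (277 − 257.5)/(57 − 54) = 6.5, so Qs = 6.5P − 93.5.
Before the tax: set 569 − 6P = 6.5P − 93.5 → P* = $53, Q* = 251.
With the tax collected from sellers, supply shifts: Qs = 6.5(P − 15) − 93.5.
Solving gives Q = 204.2 with buyers paying $60.8 and sellers receiving $45.8 (the $15 wedge).
Burden on buyers: $7.8; on sellers: $7.2. (They sum to $15.)
The less price-elastic side of the market bears the larger share of a per-unit tax.

Buyers bear $7.8 per meal; sellers bear $7.2 per meal.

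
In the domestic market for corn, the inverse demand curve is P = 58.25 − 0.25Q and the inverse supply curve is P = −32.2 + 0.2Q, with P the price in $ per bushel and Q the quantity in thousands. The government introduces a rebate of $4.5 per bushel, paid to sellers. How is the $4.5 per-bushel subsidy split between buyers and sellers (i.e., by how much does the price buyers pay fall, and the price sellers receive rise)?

Buyers gain $2.5 per bushel; sellers gain $2 per bushel.

Rewrite in direct form: Qd = 233 − 4P and Qs = 5P + 161.
Without the subsidy, 233 − 4P = 5P + 161 gives 9P = 72, so P* = $8 and Q* = 201.
With a per-unit subsidy paid to sellers, each receives P + 4.5 per unit sold, so supply becomes Qs = 5(P + 4.5) + 161.
Solving gives Q = 211 with buyers paying $5.5 and sellers receiving $10 (the $4.5 wedge).
Gain to buyers: $2.5; to sellers: $2. (They sum to $4.5.)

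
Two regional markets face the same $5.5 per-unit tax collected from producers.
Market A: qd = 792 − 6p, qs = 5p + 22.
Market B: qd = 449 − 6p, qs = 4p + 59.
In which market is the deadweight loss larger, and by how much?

Market A: pre-tax p* = $70, q* = 372; post-tax q = 357; deadweight loss = $41.25.
Market B: pre-tax p* = $39, q* = 215; post-tax q = 201.8; deadweight loss = $36.3.
Difference: $41.25 vs $36.3 → market A is larger by $4.95.

Market A, by $4.95.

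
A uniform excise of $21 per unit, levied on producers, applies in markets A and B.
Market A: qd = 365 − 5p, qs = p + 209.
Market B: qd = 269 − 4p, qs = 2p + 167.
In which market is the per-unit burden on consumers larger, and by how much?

Market A: pre-tax p* = $26, q* = 235; post-tax q = 217.5; per-unit burden on consumers = $3.5.
Market B: pre-tax p* = $17, q* = 201; post-tax q = 173; per-unit burden on consumers = $7.
Difference: $3.5 vs $7 → market B is larger by $3.5.

Market B, by $3.5.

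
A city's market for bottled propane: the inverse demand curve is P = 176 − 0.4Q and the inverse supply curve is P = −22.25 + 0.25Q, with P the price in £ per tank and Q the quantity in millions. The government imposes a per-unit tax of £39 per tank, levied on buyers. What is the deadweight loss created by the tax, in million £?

Deadweight loss = £1170 million.

Inverting to Q(P) form: Qd = 440 − 2.5P; Qs = 4P + 89.
Without the tax, 440 − 2.5P = 4P + 89 gives 6.5P = 351, so P* = £54 and Q* = 305.
With the tax collected from buyers, demand (in seller-price terms) shifts: Qd = 440 − 2.5(P + 39).
New equilibrium: buyers pay £78, sellers receive £39, Q = 245. (Wedge: Pb − Ps = 39.)
Quantity falls by |ΔQ| = |305 − 245| = 60.
DWL = ½ · t · |ΔQ| = ½ · 39 · 60 = £1170.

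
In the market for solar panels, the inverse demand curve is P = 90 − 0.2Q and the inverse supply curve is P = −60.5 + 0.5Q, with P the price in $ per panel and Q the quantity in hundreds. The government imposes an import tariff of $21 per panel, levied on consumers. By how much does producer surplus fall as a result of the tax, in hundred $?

Rewrite in direct form: Qd = 450 − 5P and Qs = 2P + 121.
Before the tax: set 450 − 5P = 2P + 121 → P* = $47, Q* = 215.
With the tax collected from consumers, demand (in seller-price terms) shifts: Qd = 450 − 5(P + 21).
Solving gives Q = 185 with consumers paying $53 and producers receiving $32 (the $21 wedge).
ΔPS is the trapezoid between Q = 185 and Q = 215 of height $15: ½ · (215 + 185) · 15 = $3000.

Producer surplus falls by $3000 hundred.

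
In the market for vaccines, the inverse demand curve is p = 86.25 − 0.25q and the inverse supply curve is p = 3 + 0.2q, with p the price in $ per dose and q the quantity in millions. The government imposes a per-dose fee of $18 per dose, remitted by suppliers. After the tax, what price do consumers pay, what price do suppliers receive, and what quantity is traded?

Rewrite in direct form: qd = 345 − 4p and qs = 5p − 15.
Before the tax: set 345 − 4p = 5p − 15 → p* = $40, q* = 185.
With the tax collected from suppliers, supply shifts: qs = 5(p − 18) − 15.
New equilibrium: consumers pay $50, suppliers receive $32, q = 145. (Wedge: pb − ps = 18.)
The less price-elastic side of the market bears the larger share of a per-unit tax.

Consumers pay $50; suppliers receive $32; quantity = 145.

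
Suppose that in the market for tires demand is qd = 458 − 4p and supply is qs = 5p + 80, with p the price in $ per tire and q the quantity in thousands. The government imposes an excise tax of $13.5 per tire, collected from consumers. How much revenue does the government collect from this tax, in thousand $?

Before the tax: set 458 − 4p = 5p + 80 → p* = $42, q* = 290.
With the tax collected from consumers, demand (in seller-price terms) shifts: qd = 458 − 4(p + 13.5).
New equilibrium: consumers pay $49.5, suppliers receive $36, q = 260. (Wedge: pb − ps = 13.5.)
Revenue = t · Q = 13.5 · 260 = $3510.

Tax revenue = $3510 thousand.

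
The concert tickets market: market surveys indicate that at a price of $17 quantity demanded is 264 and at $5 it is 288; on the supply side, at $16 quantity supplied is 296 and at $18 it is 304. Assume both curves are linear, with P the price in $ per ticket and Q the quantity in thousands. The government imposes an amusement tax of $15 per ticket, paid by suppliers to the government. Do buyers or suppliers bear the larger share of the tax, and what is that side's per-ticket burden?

Buyers bear the larger share: $10 per ticket.

Demand slope: (288 − 264)/(5 − 17) = -2, so Qd = 298 − 2P.
Supply slope: (304 − 296)/(18 − 16) = 4, so Qs = 4P + 232.
Before the tax: set 298 − 2P = 4P + 232 → P* = $11, Q* = 276.
With the tax collected from suppliers, supply shifts: Qs = 4(P − 15) + 232.
New equilibrium: buyers pay $21, suppliers receive $6, Q = 256. (Wedge: Pb − Ps = 15.)
Per-ticket burden: buyers $10, suppliers $5.
Buyers take the larger share because demand is less price-elastic here (demand slope 2 vs supply slope 4).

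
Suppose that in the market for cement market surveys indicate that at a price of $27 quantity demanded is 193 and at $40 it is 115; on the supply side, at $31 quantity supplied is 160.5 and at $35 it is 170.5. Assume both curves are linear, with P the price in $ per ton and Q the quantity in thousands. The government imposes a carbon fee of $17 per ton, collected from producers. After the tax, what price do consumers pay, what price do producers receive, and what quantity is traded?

Demand slope: (115 − 193)/(40 − 27) = -6, so Qd = 355 − 6P.
Supply slope: (170.5 − 160.5)/(35 − 31) = 2.5, so Qs = 2.5P + 83.
Before the tax: set 355 − 6P = 2.5P + 83 → P* = $32, Q* = 163.
With the tax collected from producers, supply shifts: Qs = 2.5(P − 17) + 83.
New equilibrium: consumers pay $37, producers receive $20, Q = 133. (Wedge: Pb − Ps = 17.)
The less price-elastic side of the market bears the larger share of a per-unit tax.

Consumers pay $37; producers receive $20; quantity = 133.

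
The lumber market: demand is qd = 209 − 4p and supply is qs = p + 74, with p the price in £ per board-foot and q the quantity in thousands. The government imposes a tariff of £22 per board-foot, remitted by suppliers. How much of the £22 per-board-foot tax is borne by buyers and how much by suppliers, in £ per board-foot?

Before the tax: set 209 − 4p = p + 74 → p* = £27, q* = 101.
With the tax collected from suppliers, supply shifts: qs = (p − 22) + 74.
New equilibrium: buyers pay £31.4, suppliers receive £9.4, q = 83.4. (Wedge: pb − ps = 22.)
Burden on buyers: £4.4; on suppliers: £17.6. (They sum to £22.)
The less price-elastic side of the market bears the larger share of a per-unit tax.

Buyers bear £4.4 per board-foot; suppliers bear £17.6 per board-foot.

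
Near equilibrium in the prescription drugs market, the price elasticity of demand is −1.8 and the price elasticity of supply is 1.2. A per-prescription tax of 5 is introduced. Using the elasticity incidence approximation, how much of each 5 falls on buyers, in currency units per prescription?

Buyers bear ≈ 2 per prescription.

Incidence ratio: buyers' share ≈ εs / (εs + |εd|) = 1.2 / (1.2 + 1.8) = 0.4.
So buyers bear ≈ 0.4 × 5 = 2; producers bear 3.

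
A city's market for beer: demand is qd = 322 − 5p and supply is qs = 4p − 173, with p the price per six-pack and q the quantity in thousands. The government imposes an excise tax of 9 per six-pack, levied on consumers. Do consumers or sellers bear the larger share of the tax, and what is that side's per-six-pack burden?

Without the tax, 322 − 5p = 4p − 173 gives 9p = 495, so p* = 55 and q* = 47.
With the tax collected from consumers, demand (in seller-price terms) shifts: qd = 322 − 5(p + 9).
Solving gives q = 27 with consumers paying 59 and sellers receiving 50 (the 9 wedge).
Per-six-pack burden: consumers 4, sellers 5.
Sellers take the larger share because supply is less price-elastic here (demand slope 5 vs supply slope 4).
The less price-elastic side of the market bears the larger share of a per-unit tax.

Sellers bear the larger share: 5 per six-pack.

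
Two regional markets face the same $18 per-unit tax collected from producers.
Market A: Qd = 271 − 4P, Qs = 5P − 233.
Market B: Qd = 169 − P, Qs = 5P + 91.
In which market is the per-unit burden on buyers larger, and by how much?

Market A: pre-tax P* = $56, Q* = 47; post-tax Q = 7; per-unit burden on buyers = $10.
Market B: pre-tax P* = $13, Q* = 156; post-tax Q = 141; per-unit burden on buyers = $15.
Difference: $10 vs $15 → market B is larger by $5.

Market B, by $5.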